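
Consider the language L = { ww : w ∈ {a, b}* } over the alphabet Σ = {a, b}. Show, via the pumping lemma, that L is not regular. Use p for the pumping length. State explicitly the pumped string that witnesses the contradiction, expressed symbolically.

Assume L is regular. Let p be the pumping length given by the pumping lemma.
Take w = a^p b^p a^p b^p = uu where u = a^pb^p; then w ∈ L and |w| = 4p ≥ p.
The pumping lemma gives a decomposition w = xyz where |xy| ≤ p and |y| ≥ 1.
The first p characters of w are a's, so xy (and hence y) consists only of a's. Write y = a^k, 1 ≤ k ≤ p.
Pump with i = 2: xy^2z = a^{p+k} b^p a^p b^p, of length 4p+k. Suppose this equals vv. The string starts with a and ends with b, so v does too; thus the boundary between the two copies of v is a b→a transition. There is exactly one such transition, at position 2p+k, so |v| = 2p+k and |vv| = 4p+2k ≠ 4p+k since k ≥ 1. So xy^2z ∉ L.
This contradicts the pumping lemma, so L is not regular.

a^{p+k} b^p a^p b^p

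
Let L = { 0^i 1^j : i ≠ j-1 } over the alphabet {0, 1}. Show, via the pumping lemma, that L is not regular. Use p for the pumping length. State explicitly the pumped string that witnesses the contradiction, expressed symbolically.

Assume L is regular; let p be its pumping constant.
Choose w = 0^p 1^{p+p!+1}. Since p ≠ (p+p!+1)-1 = p+p!, w ∈ L; and |w| ≥ p.
Write w = xyz as guaranteed by the lemma, with |xy| ≤ p and y is nonempty.
Because |xy| ≤ p and w begins with p copies of 0, we have y = 0^k with 1 ≤ k ≤ p.
Since 1 ≤ k ≤ p, k divides p!; set t = 1 + p!/k. Then xy^t z has p + (p!/k)·k = p + p! copies of 0. Now the 0-count is p+p! and (1-count)-1 = (p+p!+1)-1 = p+p!, so i ≠ j-1 fails. So xy^t z = 0^{p+p!} 1^{p+p!+1} ∉ L.
This contradicts the pumping lemma, so L is not regular.

0^{p+p!} 1^{p+p!+1}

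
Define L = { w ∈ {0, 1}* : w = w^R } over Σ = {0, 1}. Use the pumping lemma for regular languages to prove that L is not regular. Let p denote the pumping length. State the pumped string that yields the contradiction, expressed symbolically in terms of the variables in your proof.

0^{p+k} 1 0^p

Suppose for contradiction that L is regular, and let p be the pumping length.
Take w = 0^p 1 0^p, a palindrome of length 2p+1 ≥ p.
The pumping lemma gives a decomposition w = xyz where |xy| ≤ p and y is nonempty.
Since the first p symbols of w are all 0's and |xy| ≤ p, y lies entirely in the leading 0-block: y = 0^k for some k with 1 ≤ k ≤ p.
Pump with i = 2: xy^2z = 0^{p+k} 1 0^p. Its reverse is 0^p 1 0^{p+k}, which differs from xy^2z since k ≥ 1. So xy^2z is not a palindrome and xy^2z ∉ L.
This is a contradiction; hence L is not regular.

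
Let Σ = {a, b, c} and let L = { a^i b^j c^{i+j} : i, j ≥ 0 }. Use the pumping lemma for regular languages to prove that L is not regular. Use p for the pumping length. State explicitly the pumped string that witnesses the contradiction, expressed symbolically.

Toward a contradiction, assume L is regular with pumping length p.
Take w = a^p b^p c^{2p} ∈ L (with i=j=p, i+j=2p), |w| = 4p ≥ p.
Write w = xyz as guaranteed by the lemma, with |xy| ≤ p and |y| ≥ 1.
Since the first p symbols of w are all a's and |xy| ≤ p, y lies entirely in the leading a-block: y = a^k for some k with 1 ≤ k ≤ p.
Consider xy^2z = a^{p+k} b^p c^{2p}. Now the a- and b-counts sum to 2p+k, but the c-count is 2p ≠ 2p+k. So xy^2z ∉ L.
Contradiction. Therefore L is not regular.

a^{p+k} b^p c^{2p}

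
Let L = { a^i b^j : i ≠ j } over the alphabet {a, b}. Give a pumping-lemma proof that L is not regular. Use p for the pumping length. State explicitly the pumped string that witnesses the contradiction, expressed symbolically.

a^{p+p!} b^{p+p!}

Toward a contradiction, assume L is regular with pumping length p.
Choose w = a^p b^{p+p!}. Since p ≠ p+p!, w ∈ L; and |w| ≥ p.
The pumping lemma gives a decomposition w = xyz where |xy| ≤ p and |y| ≥ 1.
Since the first p symbols of w are all a's and |xy| ≤ p, y lies entirely in the leading a-block: y = a^k for some k with 1 ≤ k ≤ p.
Since 1 ≤ k ≤ p, k divides p!; set t = 1 + p!/k. Then xy^t z has p + (p!/k)·k = p + p! copies of a. Now the a-count equals the b-count, so i ≠ j fails. So xy^t z = a^{p+p!} b^{p+p!} ∉ L.
Contradiction. Therefore L is not regular.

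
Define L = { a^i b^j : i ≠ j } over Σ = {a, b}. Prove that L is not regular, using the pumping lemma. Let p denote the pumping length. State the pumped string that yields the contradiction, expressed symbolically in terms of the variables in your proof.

Suppose for contradiction that L is regular, and let p be the pumping length.
Choose w = a^p b^{p+p!}. Since p ≠ p+p!, w ∈ L; and |w| ≥ p.
The pumping lemma gives a decomposition w = xyz where |xy| ≤ p and y is nonempty.
The first p characters of w are a's, so xy (and hence y) consists only of a's. Write y = a^k, 1 ≤ k ≤ p.
Since 1 ≤ k ≤ p, k divides p!; set t = 1 + p!/k. Then xy^t z has p + (p!/k)·k = p + p! copies of a. Now the a-count equals the b-count, so i ≠ j fails. So xy^t z = a^{p+p!} b^{p+p!} ∉ L.
This contradicts the pumping lemma, so L is not regular.

a^{p+p!} b^{p+p!}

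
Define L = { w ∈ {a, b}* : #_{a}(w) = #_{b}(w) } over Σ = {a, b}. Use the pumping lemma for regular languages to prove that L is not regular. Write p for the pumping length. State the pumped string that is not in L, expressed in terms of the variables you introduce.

a^{p+k} b^p

Toward a contradiction, assume L is regular with pumping length p.
Choose w = a^p b^p ∈ L with |w| = 2p ≥ p.
Write w = xyz as guaranteed by the lemma, with |xy| ≤ p and |y| ≥ 1.
Because |xy| ≤ p and w begins with p copies of a, we have y = a^k with 1 ≤ k ≤ p.
Pump with i = 2: xy^2z = a^{p+k} b^p has p+k occurrences of a but only p of b. Since k ≥ 1 the counts differ, so xy^2z ∉ L.
This contradicts the pumping lemma, so L is not regular.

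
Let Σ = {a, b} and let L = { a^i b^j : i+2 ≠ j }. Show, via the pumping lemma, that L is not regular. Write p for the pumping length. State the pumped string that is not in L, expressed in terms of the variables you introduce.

a^{p+p!} b^{p+p!+2}

Assume L is regular; let p be its pumping constant.
Choose w = a^p b^{p+p!+2}. Since p ≠ (p+p!+2)-2 = p+p!, w ∈ L; and |w| ≥ p.
Write w = xyz as guaranteed by the lemma, with |xy| ≤ p and y is nonempty.
Because |xy| ≤ p and w begins with p copies of a, we have y = a^k with 1 ≤ k ≤ p.
Since 1 ≤ k ≤ p, k divides p!; set t = 1 + p!/k. Then xy^t z has p + (p!/k)·k = p + p! copies of a. Now the a-count is p+p! and (b-count)-2 = (p+p!+2)-2 = p+p!, so i+2 ≠ j fails. So xy^t z = a^{p+p!} b^{p+p!+2} ∉ L.
This is a contradiction; hence L is not regular.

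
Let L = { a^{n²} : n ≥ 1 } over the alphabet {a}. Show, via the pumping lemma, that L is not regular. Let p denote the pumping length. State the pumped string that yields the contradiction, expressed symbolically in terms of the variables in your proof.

a^{p²+k}

Assume L is regular. Let p be the pumping length given by the pumping lemma.
Take w = a^{p²} ∈ L with |w| = p² ≥ p.
Write w = xyz as guaranteed by the lemma, with |xy| ≤ p and |y| ≥ 1.
Then y = a^k for some k with 1 ≤ k ≤ p.
Pump with i = 2: xy^2z = a^{p²+k}. Since 1 ≤ k ≤ p, p² < p²+k ≤ p²+p < (p+1)², so p²+k lies strictly between consecutive squares and is not a perfect square. So xy^2z ∉ L.
This is a contradiction; hence L is not regular.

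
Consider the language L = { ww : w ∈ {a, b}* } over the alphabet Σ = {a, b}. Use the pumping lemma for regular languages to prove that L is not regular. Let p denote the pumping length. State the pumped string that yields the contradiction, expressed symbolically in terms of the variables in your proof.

Suppose for contradiction that L is regular, and let p be the pumping length.
Take w = a^p b^p a^p b^p = uu where u = a^pb^p; then w ∈ L and |w| = 4p ≥ p.
The pumping lemma gives a decomposition w = xyz where |xy| ≤ p and y is nonempty.
Since the first p symbols of w are all a's and |xy| ≤ p, y lies entirely in the leading a-block: y = a^k for some k with 1 ≤ k ≤ p.
Pump with i = 2: xy^2z = a^{p+k} b^p a^p b^p, of length 4p+k. Suppose this equals vv. The string starts with a and ends with b, so v does too; thus the boundary between the two copies of v is a b→a transition. There is exactly one such transition, at position 2p+k, so |v| = 2p+k and |vv| = 4p+2k ≠ 4p+k since k ≥ 1. So xy^2z ∉ L.
This is a contradiction; hence L is not regular.

a^{p+k} b^p a^p b^p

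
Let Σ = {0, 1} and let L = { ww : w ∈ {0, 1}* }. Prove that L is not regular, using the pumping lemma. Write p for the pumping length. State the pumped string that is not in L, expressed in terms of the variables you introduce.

Assume L is regular; let p be its pumping constant.
Take w = 0^p 1^p 0^p 1^p = uu where u = 0^p1^p; then w ∈ L and |w| = 4p ≥ p.
Write w = xyz as guaranteed by the lemma, with |xy| ≤ p and |y| ≥ 1.
The first p characters of w are 0's, so xy (and hence y) consists only of 0's. Write y = 0^k, 1 ≤ k ≤ p.
Pump with i = 2: xy^2z = 0^{p+k} 1^p 0^p 1^p, of length 4p+k. Suppose this equals vv. The string starts with 0 and ends with 1, so v does too; thus the boundary between the two copies of v is a 1→0 transition. There is exactly one such transition, at position 2p+k, so |v| = 2p+k and |vv| = 4p+2k ≠ 4p+k since k ≥ 1. So xy^2z ∉ L.
This is a contradiction; hence L is not regular.

0^{p+k} 1^p 0^p 1^p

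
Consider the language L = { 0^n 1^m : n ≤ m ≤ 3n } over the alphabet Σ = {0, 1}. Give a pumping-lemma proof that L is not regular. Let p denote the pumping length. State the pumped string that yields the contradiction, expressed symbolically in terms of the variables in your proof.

Suppose for contradiction that L is regular, and let p be the pumping length.
Take w = 0^p 1^p ∈ L (since p ≤ p ≤ 3p), with |w| = 2p ≥ p.
The pumping lemma gives a decomposition w = xyz where |xy| ≤ p and y is nonempty.
Because |xy| ≤ p and w begins with p copies of 0, we have y = 0^k with 1 ≤ k ≤ p.
Pump with i = 2: xy^2z = 0^{p+k} 1^p. Now n = p+k > p = m, so the condition n ≤ m fails. Thus xy^2z ∉ L.
This contradicts the pumping lemma, so L is not regular.

0^{p+k} 1^p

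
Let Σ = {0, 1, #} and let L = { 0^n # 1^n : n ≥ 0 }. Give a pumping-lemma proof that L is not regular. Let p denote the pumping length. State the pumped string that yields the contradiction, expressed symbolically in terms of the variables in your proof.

0^{p+k} # 1^p

Assume L is regular. Let p be the pumping length given by the pumping lemma.
Take w = 0^p # 1^p ∈ L with |w| = 2p+1 ≥ p.
The pumping lemma gives a decomposition w = xyz where |xy| ≤ p and |y| ≥ 1.
The first p characters of w are 0's, so xy (and hence y) consists only of 0's. Write y = 0^k, 1 ≤ k ≤ p.
Pump with i = 2: xy^2z = 0^{p+k} # 1^p, which would require p+k = p. But k ≥ 1, so xy^2z ∉ L.
Contradiction. Therefore L is not regular.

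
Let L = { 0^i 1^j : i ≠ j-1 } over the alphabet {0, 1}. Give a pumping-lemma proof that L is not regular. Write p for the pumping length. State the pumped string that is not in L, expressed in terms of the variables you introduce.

Suppose for contradiction that L is regular, and let p be the pumping length.
Choose w = 0^p 1^{p+p!+1}. Since p ≠ (p+p!+1)-1 = p+p!, w ∈ L; and |w| ≥ p.
The pumping lemma gives a decomposition w = xyz where |xy| ≤ p and y is nonempty.
Because |xy| ≤ p and w begins with p copies of 0, we have y = 0^k with 1 ≤ k ≤ p.
Since 1 ≤ k ≤ p, k divides p!; set t = 1 + p!/k. Then xy^t z has p + (p!/k)·k = p + p! copies of 0. Now the 0-count is p+p! and (1-count)-1 = (p+p!+1)-1 = p+p!, so i ≠ j-1 fails. So xy^t z = 0^{p+p!} 1^{p+p!+1} ∉ L.
Contradiction. Therefore L is not regular.

0^{p+p!} 1^{p+p!+1}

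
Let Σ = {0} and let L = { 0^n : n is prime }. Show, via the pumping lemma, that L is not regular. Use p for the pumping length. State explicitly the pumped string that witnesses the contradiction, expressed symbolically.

0^{q(1+k)}

Suppose for contradiction that L is regular, and let p be the pumping length.
Let q be a prime with q ≥ p+2 (infinitely many primes exist), and take w = 0^q ∈ L with |w| = q ≥ p.
Write w = xyz as guaranteed by the lemma, with |xy| ≤ p and |y| > 0.
Then y = 0^k for some k with 1 ≤ k ≤ p.
Since 1 ≤ k ≤ p, |xz| = q-k. Pump with i = q+1: |xy^{q+1}z| = (q-k)+(q+1)k = q+qk = q(1+k), which is composite (both factors ≥ 2). So xy^{q+1}z = 0^{q(1+k)} ∉ L.
This contradicts the pumping lemma, so L is not regular.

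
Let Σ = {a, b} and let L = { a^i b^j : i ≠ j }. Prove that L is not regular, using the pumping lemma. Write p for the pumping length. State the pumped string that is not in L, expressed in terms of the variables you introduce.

Assume L is regular. Let p be the pumping length given by the pumping lemma.
Choose w = a^p b^{p+p!}. Since p ≠ p+p!, w ∈ L; and |w| ≥ p.
By the pumping lemma, w = xyz with |xy| ≤ p and |y| ≥ 1.
The first p characters of w are a's, so xy (and hence y) consists only of a's. Write y = a^k, 1 ≤ k ≤ p.
Since 1 ≤ k ≤ p, k divides p!; set t = 1 + p!/k. Then xy^t z has p + (p!/k)·k = p + p! copies of a. Now the a-count equals the b-count, so i ≠ j fails. So xy^t z = a^{p+p!} b^{p+p!} ∉ L.
Contradiction. Therefore L is not regular.

a^{p+p!} b^{p+p!}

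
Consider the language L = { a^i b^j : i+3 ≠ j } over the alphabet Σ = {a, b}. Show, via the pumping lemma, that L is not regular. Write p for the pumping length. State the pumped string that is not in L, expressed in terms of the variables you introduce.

a^{p+p!} b^{p+p!+3}

Toward a contradiction, assume L is regular with pumping length p.
Choose w = a^p b^{p+p!+3}. Since p ≠ (p+p!+3)-3 = p+p!, w ∈ L; and |w| ≥ p.
The pumping lemma gives a decomposition w = xyz where |xy| ≤ p and |y| ≥ 1.
The first p characters of w are a's, so xy (and hence y) consists only of a's. Write y = a^k, 1 ≤ k ≤ p.
Since 1 ≤ k ≤ p, k divides p!; set t = 1 + p!/k. Then xy^t z has p + (p!/k)·k = p + p! copies of a. Now the a-count is p+p! and (b-count)-3 = (p+p!+3)-3 = p+p!, so i+3 ≠ j fails. So xy^t z = a^{p+p!} b^{p+p!+3} ∉ L.
This is a contradiction; hence L is not regular.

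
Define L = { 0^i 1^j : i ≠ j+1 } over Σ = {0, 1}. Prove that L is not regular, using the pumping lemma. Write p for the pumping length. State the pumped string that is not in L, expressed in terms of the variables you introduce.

0^{p+p!} 1^{p+p!-1}

Assume L is regular; let p be its pumping constant.
Choose w = 0^p 1^{p+p!-1}. Since p ≠ (p+p!-1)+1 = p+p!, w ∈ L; and |w| ≥ p.
The pumping lemma gives a decomposition w = xyz where |xy| ≤ p and |y| ≥ 1.
Because |xy| ≤ p and w begins with p copies of 0, we have y = 0^k with 1 ≤ k ≤ p.
Since 1 ≤ k ≤ p, k divides p!; set t = 1 + p!/k. Then xy^t z has p + (p!/k)·k = p + p! copies of 0. Now the 0-count is p+p! and (1-count)+1 = (p+p!-1)+1 = p+p!, so i ≠ j+1 fails. So xy^t z = 0^{p+p!} 1^{p+p!-1} ∉ L.
This contradicts the pumping lemma, so L is not regular.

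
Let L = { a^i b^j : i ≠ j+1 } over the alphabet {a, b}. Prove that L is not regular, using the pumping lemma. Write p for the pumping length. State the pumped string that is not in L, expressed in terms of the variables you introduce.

Assume L is regular. Let p be the pumping length given by the pumping lemma.
Choose w = a^p b^{p+p!-1}. Since p ≠ (p+p!-1)+1 = p+p!, w ∈ L; and |w| ≥ p.
The pumping lemma gives a decomposition w = xyz where |xy| ≤ p and |y| > 0.
Since the first p symbols of w are all a's and |xy| ≤ p, y lies entirely in the leading a-block: y = a^k for some k with 1 ≤ k ≤ p.
Since 1 ≤ k ≤ p, k divides p!; set t = 1 + p!/k. Then xy^t z has p + (p!/k)·k = p + p! copies of a. Now the a-count is p+p! and (b-count)+1 = (p+p!-1)+1 = p+p!, so i ≠ j+1 fails. So xy^t z = a^{p+p!} b^{p+p!-1} ∉ L.
This is a contradiction; hence L is not regular.

a^{p+p!} b^{p+p!-1}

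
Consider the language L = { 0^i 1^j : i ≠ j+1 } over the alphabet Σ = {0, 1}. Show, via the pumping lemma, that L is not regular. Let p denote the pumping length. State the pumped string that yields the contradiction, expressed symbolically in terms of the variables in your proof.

0^{p+p!} 1^{p+p!-1}

Suppose for contradiction that L is regular, and let p be the pumping length.
Choose w = 0^p 1^{p+p!-1}. Since p ≠ (p+p!-1)+1 = p+p!, w ∈ L; and |w| ≥ p.
Write w = xyz as guaranteed by the lemma, with |xy| ≤ p and |y| > 0.
The first p characters of w are 0's, so xy (and hence y) consists only of 0's. Write y = 0^k, 1 ≤ k ≤ p.
Since 1 ≤ k ≤ p, k divides p!; set t = 1 + p!/k. Then xy^t z has p + (p!/k)·k = p + p! copies of 0. Now the 0-count is p+p! and (1-count)+1 = (p+p!-1)+1 = p+p!, so i ≠ j+1 fails. So xy^t z = 0^{p+p!} 1^{p+p!-1} ∉ L.
Contradiction. Therefore L is not regular.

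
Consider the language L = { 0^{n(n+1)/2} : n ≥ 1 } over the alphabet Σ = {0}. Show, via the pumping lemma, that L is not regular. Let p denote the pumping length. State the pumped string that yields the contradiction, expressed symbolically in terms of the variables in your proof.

0^{p(p+1)/2+k}

Assume L is regular. Let p be the pumping length given by the pumping lemma.
Take w = 0^{p(p+1)/2} ∈ L with |w| = p(p+1)/2 ≥ p.
By the pumping lemma, w = xyz with |xy| ≤ p and y is nonempty.
Then y = 0^k for some k with 1 ≤ k ≤ p.
Pump with i = 2: xy^2z = 0^{p(p+1)/2+k}. Since 1 ≤ k ≤ p, p(p+1)/2 < p(p+1)/2+k ≤ p(p+1)/2+p < (p+1)(p+2)/2, so p(p+1)/2+k is strictly between consecutive triangular numbers. So xy^2z ∉ L.
This contradicts the pumping lemma, so L is not regular.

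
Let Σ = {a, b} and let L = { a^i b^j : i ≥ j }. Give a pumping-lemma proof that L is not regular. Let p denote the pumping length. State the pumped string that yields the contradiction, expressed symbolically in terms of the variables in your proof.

Suppose for contradiction that L is regular, and let p be the pumping length.
Choose w = a^p b^p ∈ L, with |w| = 2p ≥ p.
Write w = xyz as guaranteed by the lemma, with |xy| ≤ p and y is nonempty.
Because |xy| ≤ p and w begins with p copies of a, we have y = a^k with 1 ≤ k ≤ p.
Consider xy^0z = xz = a^{p-k} b^p. Since k ≥ 1, the a-count p-k is less than p, so i ≥ j fails; thus xz ∉ L.
Contradiction. Therefore L is not regular.

a^{p-k} b^p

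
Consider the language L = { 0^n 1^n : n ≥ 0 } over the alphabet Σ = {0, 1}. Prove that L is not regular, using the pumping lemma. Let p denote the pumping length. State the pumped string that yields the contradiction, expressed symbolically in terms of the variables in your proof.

Assume L is regular; let p be its pumping constant.
Choose w = 0^p 1^p, which is in L with |w| = 2p ≥ p.
The pumping lemma gives a decomposition w = xyz where |xy| ≤ p and y is nonempty.
Since the first p symbols of w are all 0's and |xy| ≤ p, y lies entirely in the leading 0-block: y = 0^k for some k with 1 ≤ k ≤ p.
Pump with i = 2: xy^2z = 0^{p+k} 1^p. For this to lie in L we would need p = p+k, which forces k = 0. But k ≥ 1, so xy^2z ∉ L.
This contradicts the pumping lemma, so L is not regular.

0^{p+k} 1^p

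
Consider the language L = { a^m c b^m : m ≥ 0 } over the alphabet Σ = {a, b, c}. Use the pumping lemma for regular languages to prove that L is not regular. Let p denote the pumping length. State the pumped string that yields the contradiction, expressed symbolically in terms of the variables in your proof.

Suppose for contradiction that L is regular, and let p be the pumping length.
Take w = a^p c b^p ∈ L with |w| = 2p+1 ≥ p.
Write w = xyz as guaranteed by the lemma, with |xy| ≤ p and |y| > 0.
Since the first p symbols of w are all a's and |xy| ≤ p, y lies entirely in the leading a-block: y = a^k for some k with 1 ≤ k ≤ p.
Pump with i = 2: xy^2z = a^{p+k} c b^p, which would require p+k = p. But k ≥ 1, so xy^2z ∉ L.
This is a contradiction; hence L is not regular.

a^{p+k} c b^p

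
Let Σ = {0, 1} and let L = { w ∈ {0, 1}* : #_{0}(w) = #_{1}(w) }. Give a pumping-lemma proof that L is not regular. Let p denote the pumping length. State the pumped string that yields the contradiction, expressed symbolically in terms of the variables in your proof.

Assume L is regular; let p be its pumping constant.
Choose w = 0^p 1^p ∈ L with |w| = 2p ≥ p.
By the pumping lemma, w = xyz with |xy| ≤ p and y is nonempty.
Since the first p symbols of w are all 0's and |xy| ≤ p, y lies entirely in the leading 0-block: y = 0^k for some k with 1 ≤ k ≤ p.
Pump with i = 2: xy^2z = 0^{p+k} 1^p has p+k occurrences of 0 but only p of 1. Since k ≥ 1 the counts differ, so xy^2z ∉ L.
This contradicts the pumping lemma, so L is not regular.

0^{p+k} 1^p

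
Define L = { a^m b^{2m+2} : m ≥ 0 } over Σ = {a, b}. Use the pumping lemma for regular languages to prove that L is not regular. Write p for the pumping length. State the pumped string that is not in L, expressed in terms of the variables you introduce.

a^{p+k} b^{2p+2}

Suppose for contradiction that L is regular, and let p be the pumping length.
Let w = a^p b^{2p+2} ∈ L; note |w| = 3p+2 ≥ p.
By the pumping lemma, w = xyz with |xy| ≤ p and |y| > 0.
Since the first p symbols of w are all a's and |xy| ≤ p, y lies entirely in the leading a-block: y = a^k for some k with 1 ≤ k ≤ p.
Pump with i = 2: xy^2z = a^{p+k} b^{2p+2}. For this to lie in L we would need 2p+2 = 2(p+k)+2, which forces k = 0. But k ≥ 1, so xy^2z ∉ L.
This contradicts the pumping lemma, so L is not regular.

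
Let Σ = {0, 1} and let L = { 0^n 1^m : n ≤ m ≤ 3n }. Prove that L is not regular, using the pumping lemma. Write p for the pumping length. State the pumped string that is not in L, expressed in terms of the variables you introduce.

0^{p+k} 1^p

Assume L is regular; let p be its pumping constant.
Take w = 0^p 1^p ∈ L (since p ≤ p ≤ 3p), with |w| = 2p ≥ p.
The pumping lemma gives a decomposition w = xyz where |xy| ≤ p and |y| > 0.
The first p characters of w are 0's, so xy (and hence y) consists only of 0's. Write y = 0^k, 1 ≤ k ≤ p.
Pump with i = 2: xy^2z = 0^{p+k} 1^p. Now n = p+k > p = m, so the condition n ≤ m fails. Thus xy^2z ∉ L.
This is a contradiction; hence L is not regular.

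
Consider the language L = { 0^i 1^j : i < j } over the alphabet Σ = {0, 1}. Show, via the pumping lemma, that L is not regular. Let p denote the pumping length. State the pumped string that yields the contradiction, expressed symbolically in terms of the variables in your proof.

Toward a contradiction, assume L is regular with pumping length p.
Choose w = 0^p 1^{p+1} ∈ L, with |w| = 2p+1 ≥ p.
The pumping lemma gives a decomposition w = xyz where |xy| ≤ p and y is nonempty.
Because |xy| ≤ p and w begins with p copies of 0, we have y = 0^k with 1 ≤ k ≤ p.
Consider xy^2z = 0^{p+k} 1^{p+1}. Since k ≥ 1, the 0-count p+k is at least p+1, so i < j fails; thus xy^2z ∉ L.
Contradiction. Therefore L is not regular.

0^{p+k} 1^{p+1}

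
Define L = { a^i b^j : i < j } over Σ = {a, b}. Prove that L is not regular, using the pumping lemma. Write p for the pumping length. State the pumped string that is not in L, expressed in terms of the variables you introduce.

Suppose for contradiction that L is regular, and let p be the pumping length.
Choose w = a^p b^{p+1} ∈ L, with |w| = 2p+1 ≥ p.
The pumping lemma gives a decomposition w = xyz where |xy| ≤ p and |y| > 0.
The first p characters of w are a's, so xy (and hence y) consists only of a's. Write y = a^k, 1 ≤ k ≤ p.
Consider xy^2z = a^{p+k} b^{p+1}. Since k ≥ 1, the a-count p+k is at least p+1, so i < j fails; thus xy^2z ∉ L.
Contradiction. Therefore L is not regular.

a^{p+k} b^{p+1}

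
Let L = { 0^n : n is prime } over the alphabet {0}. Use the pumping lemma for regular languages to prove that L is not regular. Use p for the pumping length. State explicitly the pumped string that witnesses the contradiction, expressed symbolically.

Assume L is regular. Let p be the pumping length given by the pumping lemma.
Let q be a prime with q ≥ p+2 (infinitely many primes exist), and take w = 0^q ∈ L with |w| = q ≥ p.
The pumping lemma gives a decomposition w = xyz where |xy| ≤ p and |y| > 0.
Then y = 0^k for some k with 1 ≤ k ≤ p.
Since 1 ≤ k ≤ p, |xz| = q-k. Pump with i = q+1: |xy^{q+1}z| = (q-k)+(q+1)k = q+qk = q(1+k), which is composite (both factors ≥ 2). So xy^{q+1}z = 0^{q(1+k)} ∉ L.
Contradiction. Therefore L is not regular.

0^{q(1+k)}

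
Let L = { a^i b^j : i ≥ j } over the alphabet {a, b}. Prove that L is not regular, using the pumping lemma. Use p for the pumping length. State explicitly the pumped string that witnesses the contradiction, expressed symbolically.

a^{p-k} b^p

Suppose for contradiction that L is regular, and let p be the pumping length.
Choose w = a^p b^p ∈ L, with |w| = 2p ≥ p.
Write w = xyz as guaranteed by the lemma, with |xy| ≤ p and |y| ≥ 1.
Since the first p symbols of w are all a's and |xy| ≤ p, y lies entirely in the leading a-block: y = a^k for some k with 1 ≤ k ≤ p.
Consider xy^0z = xz = a^{p-k} b^p. Since k ≥ 1, the a-count p-k is less than p, so i ≥ j fails; thus xz ∉ L.
Contradiction. Therefore L is not regular.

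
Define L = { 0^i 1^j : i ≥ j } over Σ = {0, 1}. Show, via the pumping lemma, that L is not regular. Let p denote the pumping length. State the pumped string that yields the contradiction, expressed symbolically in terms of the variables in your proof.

Assume L is regular; let p be its pumping constant.
Choose w = 0^p 1^p ∈ L, with |w| = 2p ≥ p.
The pumping lemma gives a decomposition w = xyz where |xy| ≤ p and |y| ≥ 1.
Because |xy| ≤ p and w begins with p copies of 0, we have y = 0^k with 1 ≤ k ≤ p.
Consider xy^0z = xz = 0^{p-k} 1^p. Since k ≥ 1, the 0-count p-k is less than p, so i ≥ j fails; thus xz ∉ L.
Contradiction. Therefore L is not regular.

0^{p-k} 1^p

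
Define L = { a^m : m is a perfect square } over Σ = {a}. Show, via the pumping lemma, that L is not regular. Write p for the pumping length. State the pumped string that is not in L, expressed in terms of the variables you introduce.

Toward a contradiction, assume L is regular with pumping length p.
Take w = a^{p²} ∈ L with |w| = p² ≥ p.
The pumping lemma gives a decomposition w = xyz where |xy| ≤ p and y is nonempty.
Then y = a^k for some k with 1 ≤ k ≤ p.
Pump with i = 2: xy^2z = a^{p²+k}. Since 1 ≤ k ≤ p, p² < p²+k ≤ p²+p < (p+1)², so p²+k lies strictly between consecutive squares and is not a perfect square. So xy^2z ∉ L.
Contradiction. Therefore L is not regular.

a^{p²+k}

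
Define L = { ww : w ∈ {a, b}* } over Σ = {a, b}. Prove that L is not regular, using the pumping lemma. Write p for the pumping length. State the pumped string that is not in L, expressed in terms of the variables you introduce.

Toward a contradiction, assume L is regular with pumping length p.
Take w = a^p b^p a^p b^p = uu where u = a^pb^p; then w ∈ L and |w| = 4p ≥ p.
By the pumping lemma, w = xyz with |xy| ≤ p and y is nonempty.
Since the first p symbols of w are all a's and |xy| ≤ p, y lies entirely in the leading a-block: y = a^k for some k with 1 ≤ k ≤ p.
Pump with i = 2: xy^2z = a^{p+k} b^p a^p b^p, of length 4p+k. Suppose this equals vv. The string starts with a and ends with b, so v does too; thus the boundary between the two copies of v is a b→a transition. There is exactly one such transition, at position 2p+k, so |v| = 2p+k and |vv| = 4p+2k ≠ 4p+k since k ≥ 1. So xy^2z ∉ L.
Contradiction. Therefore L is not regular.

a^{p+k} b^p a^p b^p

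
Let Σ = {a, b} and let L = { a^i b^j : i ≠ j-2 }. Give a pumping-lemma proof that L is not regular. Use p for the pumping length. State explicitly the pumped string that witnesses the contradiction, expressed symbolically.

Toward a contradiction, assume L is regular with pumping length p.
Choose w = a^p b^{p+p!+2}. Since p ≠ (p+p!+2)-2 = p+p!, w ∈ L; and |w| ≥ p.
Write w = xyz as guaranteed by the lemma, with |xy| ≤ p and |y| ≥ 1.
The first p characters of w are a's, so xy (and hence y) consists only of a's. Write y = a^k, 1 ≤ k ≤ p.
Since 1 ≤ k ≤ p, k divides p!; set t = 1 + p!/k. Then xy^t z has p + (p!/k)·k = p + p! copies of a. Now the a-count is p+p! and (b-count)-2 = (p+p!+2)-2 = p+p!, so i ≠ j-2 fails. So xy^t z = a^{p+p!} b^{p+p!+2} ∉ L.
Contradiction. Therefore L is not regular.

a^{p+p!} b^{p+p!+2}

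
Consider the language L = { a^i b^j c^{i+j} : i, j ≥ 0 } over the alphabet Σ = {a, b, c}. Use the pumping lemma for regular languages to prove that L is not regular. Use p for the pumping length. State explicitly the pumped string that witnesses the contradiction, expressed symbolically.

Suppose for contradiction that L is regular, and let p be the pumping length.
Take w = a^p b^p c^{2p} ∈ L (with i=j=p, i+j=2p), |w| = 4p ≥ p.
The pumping lemma gives a decomposition w = xyz where |xy| ≤ p and |y| ≥ 1.
Because |xy| ≤ p and w begins with p copies of a, we have y = a^k with 1 ≤ k ≤ p.
Consider xy^2z = a^{p+k} b^p c^{2p}. Now the a- and b-counts sum to 2p+k, but the c-count is 2p ≠ 2p+k. So xy^2z ∉ L.
Contradiction. Therefore L is not regular.

a^{p+k} b^p c^{2p}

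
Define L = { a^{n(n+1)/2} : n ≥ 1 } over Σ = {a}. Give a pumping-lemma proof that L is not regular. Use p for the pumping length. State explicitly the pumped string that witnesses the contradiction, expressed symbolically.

a^{p(p+1)/2+k}

Assume L is regular. Let p be the pumping length given by the pumping lemma.
Take w = a^{p(p+1)/2} ∈ L with |w| = p(p+1)/2 ≥ p.
Write w = xyz as guaranteed by the lemma, with |xy| ≤ p and |y| ≥ 1.
Then y = a^k for some k with 1 ≤ k ≤ p.
Pump with i = 2: xy^2z = a^{p(p+1)/2+k}. Since 1 ≤ k ≤ p, p(p+1)/2 < p(p+1)/2+k ≤ p(p+1)/2+p < (p+1)(p+2)/2, so p(p+1)/2+k is strictly between consecutive triangular numbers. So xy^2z ∉ L.
Contradiction. Therefore L is not regular.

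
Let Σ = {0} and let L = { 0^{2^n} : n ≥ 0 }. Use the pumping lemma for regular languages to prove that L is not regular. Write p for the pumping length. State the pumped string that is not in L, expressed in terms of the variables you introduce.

0^{2^p+k}

Assume L is regular. Let p be the pumping length given by the pumping lemma.
Take w = 0^{2^p} ∈ L with |w| = 2^p ≥ p.
The pumping lemma gives a decomposition w = xyz where |xy| ≤ p and |y| > 0.
Then y = 0^k for some k with 1 ≤ k ≤ p.
Pump with i = 2: xy^2z = 0^{2^p+k}. Since 1 ≤ k ≤ p < 2^p, we have 2^p < 2^p+k < 2^{p+1}, so 2^p+k is not a power of 2. So xy^2z ∉ L.
This is a contradiction; hence L is not regular.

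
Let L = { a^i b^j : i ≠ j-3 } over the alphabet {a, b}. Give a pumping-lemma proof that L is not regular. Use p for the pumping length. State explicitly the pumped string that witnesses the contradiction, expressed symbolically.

a^{p+p!} b^{p+p!+3}

Assume L is regular. Let p be the pumping length given by the pumping lemma.
Choose w = a^p b^{p+p!+3}. Since p ≠ (p+p!+3)-3 = p+p!, w ∈ L; and |w| ≥ p.
By the pumping lemma, w = xyz with |xy| ≤ p and y is nonempty.
The first p characters of w are a's, so xy (and hence y) consists only of a's. Write y = a^k, 1 ≤ k ≤ p.
Since 1 ≤ k ≤ p, k divides p!; set t = 1 + p!/k. Then xy^t z has p + (p!/k)·k = p + p! copies of a. Now the a-count is p+p! and (b-count)-3 = (p+p!+3)-3 = p+p!, so i ≠ j-3 fails. So xy^t z = a^{p+p!} b^{p+p!+3} ∉ L.
This is a contradiction; hence L is not regular.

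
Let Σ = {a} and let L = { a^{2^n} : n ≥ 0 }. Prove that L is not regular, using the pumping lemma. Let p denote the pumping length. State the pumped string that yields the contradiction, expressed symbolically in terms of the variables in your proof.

a^{2^p+k}

Suppose for contradiction that L is regular, and let p be the pumping length.
Take w = a^{2^p} ∈ L with |w| = 2^p ≥ p.
The pumping lemma gives a decomposition w = xyz where |xy| ≤ p and |y| > 0.
Then y = a^k for some k with 1 ≤ k ≤ p.
Pump with i = 2: xy^2z = a^{2^p+k}. Since 1 ≤ k ≤ p < 2^p, we have 2^p < 2^p+k < 2^{p+1}, so 2^p+k is not a power of 2. So xy^2z ∉ L.
Contradiction. Therefore L is not regular.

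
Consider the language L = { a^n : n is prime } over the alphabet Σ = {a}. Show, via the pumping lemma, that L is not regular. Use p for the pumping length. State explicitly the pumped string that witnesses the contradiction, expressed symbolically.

Toward a contradiction, assume L is regular with pumping length p.
Let q be a prime with q ≥ p+2 (infinitely many primes exist), and take w = a^q ∈ L with |w| = q ≥ p.
By the pumping lemma, w = xyz with |xy| ≤ p and |y| > 0.
Then y = a^k for some k with 1 ≤ k ≤ p.
Since 1 ≤ k ≤ p, |xz| = q-k. Pump with i = q+1: |xy^{q+1}z| = (q-k)+(q+1)k = q+qk = q(1+k), which is composite (both factors ≥ 2). So xy^{q+1}z = a^{q(1+k)} ∉ L.
Contradiction. Therefore L is not regular.

a^{q(1+k)}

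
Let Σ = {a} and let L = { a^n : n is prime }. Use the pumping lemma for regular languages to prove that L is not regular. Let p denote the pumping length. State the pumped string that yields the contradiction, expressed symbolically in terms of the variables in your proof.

a^{q(1+k)}

Suppose for contradiction that L is regular, and let p be the pumping length.
Let q be a prime with q ≥ p+2 (infinitely many primes exist), and take w = a^q ∈ L with |w| = q ≥ p.
By the pumping lemma, w = xyz with |xy| ≤ p and |y| ≥ 1.
Then y = a^k for some k with 1 ≤ k ≤ p.
Since 1 ≤ k ≤ p, |xz| = q-k. Pump with i = q+1: |xy^{q+1}z| = (q-k)+(q+1)k = q+qk = q(1+k), which is composite (both factors ≥ 2). So xy^{q+1}z = a^{q(1+k)} ∉ L.
This is a contradiction; hence L is not regular.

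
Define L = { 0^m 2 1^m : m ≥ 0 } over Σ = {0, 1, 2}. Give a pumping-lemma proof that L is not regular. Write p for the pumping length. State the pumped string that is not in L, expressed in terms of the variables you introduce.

Toward a contradiction, assume L is regular with pumping length p.
Take w = 0^p 2 1^p ∈ L with |w| = 2p+1 ≥ p.
The pumping lemma gives a decomposition w = xyz where |xy| ≤ p and |y| ≥ 1.
The first p characters of w are 0's, so xy (and hence y) consists only of 0's. Write y = 0^k, 1 ≤ k ≤ p.
Pump with i = 2: xy^2z = 0^{p+k} 2 1^p, which would require p+k = p. But k ≥ 1, so xy^2z ∉ L.
Contradiction. Therefore L is not regular.

0^{p+k} 2 1^p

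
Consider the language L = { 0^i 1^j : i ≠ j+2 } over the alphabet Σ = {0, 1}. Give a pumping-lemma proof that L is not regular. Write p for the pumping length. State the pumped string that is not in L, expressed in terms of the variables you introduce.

0^{p+p!} 1^{p+p!-2}

Assume L is regular. Let p be the pumping length given by the pumping lemma.
Choose w = 0^p 1^{p+p!-2}. Since p ≠ (p+p!-2)+2 = p+p!, w ∈ L; and |w| ≥ p.
The pumping lemma gives a decomposition w = xyz where |xy| ≤ p and y is nonempty.
Because |xy| ≤ p and w begins with p copies of 0, we have y = 0^k with 1 ≤ k ≤ p.
Since 1 ≤ k ≤ p, k divides p!; set t = 1 + p!/k. Then xy^t z has p + (p!/k)·k = p + p! copies of 0. Now the 0-count is p+p! and (1-count)+2 = (p+p!-2)+2 = p+p!, so i ≠ j+2 fails. So xy^t z = 0^{p+p!} 1^{p+p!-2} ∉ L.
This contradicts the pumping lemma, so L is not regular.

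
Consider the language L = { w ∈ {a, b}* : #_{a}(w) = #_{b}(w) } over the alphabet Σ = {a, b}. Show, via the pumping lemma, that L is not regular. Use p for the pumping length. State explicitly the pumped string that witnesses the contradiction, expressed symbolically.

Assume L is regular. Let p be the pumping length given by the pumping lemma.
Choose w = a^p b^p ∈ L with |w| = 2p ≥ p.
Write w = xyz as guaranteed by the lemma, with |xy| ≤ p and |y| > 0.
Because |xy| ≤ p and w begins with p copies of a, we have y = a^k with 1 ≤ k ≤ p.
Pump with i = 2: xy^2z = a^{p+k} b^p has p+k occurrences of a but only p of b. Since k ≥ 1 the counts differ, so xy^2z ∉ L.
This is a contradiction; hence L is not regular.

a^{p+k} b^p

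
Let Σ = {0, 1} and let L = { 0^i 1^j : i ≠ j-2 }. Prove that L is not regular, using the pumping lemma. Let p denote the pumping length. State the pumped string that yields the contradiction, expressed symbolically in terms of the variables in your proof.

0^{p+p!} 1^{p+p!+2}

Assume L is regular; let p be its pumping constant.
Choose w = 0^p 1^{p+p!+2}. Since p ≠ (p+p!+2)-2 = p+p!, w ∈ L; and |w| ≥ p.
The pumping lemma gives a decomposition w = xyz where |xy| ≤ p and |y| ≥ 1.
Because |xy| ≤ p and w begins with p copies of 0, we have y = 0^k with 1 ≤ k ≤ p.
Since 1 ≤ k ≤ p, k divides p!; set t = 1 + p!/k. Then xy^t z has p + (p!/k)·k = p + p! copies of 0. Now the 0-count is p+p! and (1-count)-2 = (p+p!+2)-2 = p+p!, so i ≠ j-2 fails. So xy^t z = 0^{p+p!} 1^{p+p!+2} ∉ L.
This contradicts the pumping lemma, so L is not regular.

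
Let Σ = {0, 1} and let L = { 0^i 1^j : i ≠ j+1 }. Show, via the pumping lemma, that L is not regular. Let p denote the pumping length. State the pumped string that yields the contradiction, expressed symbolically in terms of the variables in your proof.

0^{p+p!} 1^{p+p!-1}

Assume L is regular; let p be its pumping constant.
Choose w = 0^p 1^{p+p!-1}. Since p ≠ (p+p!-1)+1 = p+p!, w ∈ L; and |w| ≥ p.
The pumping lemma gives a decomposition w = xyz where |xy| ≤ p and |y| ≥ 1.
Since the first p symbols of w are all 0's and |xy| ≤ p, y lies entirely in the leading 0-block: y = 0^k for some k with 1 ≤ k ≤ p.
Since 1 ≤ k ≤ p, k divides p!; set t = 1 + p!/k. Then xy^t z has p + (p!/k)·k = p + p! copies of 0. Now the 0-count is p+p! and (1-count)+1 = (p+p!-1)+1 = p+p!, so i ≠ j+1 fails. So xy^t z = 0^{p+p!} 1^{p+p!-1} ∉ L.
Contradiction. Therefore L is not regular.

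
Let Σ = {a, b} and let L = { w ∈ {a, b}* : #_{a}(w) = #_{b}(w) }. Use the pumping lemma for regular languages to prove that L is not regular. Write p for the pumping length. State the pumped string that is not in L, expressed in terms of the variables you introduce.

Toward a contradiction, assume L is regular with pumping length p.
Choose w = a^p b^p ∈ L with |w| = 2p ≥ p.
Write w = xyz as guaranteed by the lemma, with |xy| ≤ p and |y| ≥ 1.
Because |xy| ≤ p and w begins with p copies of a, we have y = a^k with 1 ≤ k ≤ p.
Pump with i = 2: xy^2z = a^{p+k} b^p has p+k occurrences of a but only p of b. Since k ≥ 1 the counts differ, so xy^2z ∉ L.
Contradiction. Therefore L is not regular.

a^{p+k} b^p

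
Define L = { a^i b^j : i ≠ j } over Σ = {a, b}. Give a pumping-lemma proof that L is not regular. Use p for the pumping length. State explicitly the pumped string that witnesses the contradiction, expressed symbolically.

a^{p+p!} b^{p+p!}

Assume L is regular; let p be its pumping constant.
Choose w = a^p b^{p+p!}. Since p ≠ p+p!, w ∈ L; and |w| ≥ p.
By the pumping lemma, w = xyz with |xy| ≤ p and |y| > 0.
The first p characters of w are a's, so xy (and hence y) consists only of a's. Write y = a^k, 1 ≤ k ≤ p.
Since 1 ≤ k ≤ p, k divides p!; set t = 1 + p!/k. Then xy^t z has p + (p!/k)·k = p + p! copies of a. Now the a-count equals the b-count, so i ≠ j fails. So xy^t z = a^{p+p!} b^{p+p!} ∉ L.
Contradiction. Therefore L is not regular.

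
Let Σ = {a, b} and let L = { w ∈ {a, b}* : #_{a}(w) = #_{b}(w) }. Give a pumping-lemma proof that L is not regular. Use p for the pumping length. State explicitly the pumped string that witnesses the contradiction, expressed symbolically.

a^{p+k} b^p

Assume L is regular. Let p be the pumping length given by the pumping lemma.
Choose w = a^p b^p ∈ L with |w| = 2p ≥ p.
The pumping lemma gives a decomposition w = xyz where |xy| ≤ p and y is nonempty.
Because |xy| ≤ p and w begins with p copies of a, we have y = a^k with 1 ≤ k ≤ p.
Pump with i = 2: xy^2z = a^{p+k} b^p has p+k occurrences of a but only p of b. Since k ≥ 1 the counts differ, so xy^2z ∉ L.
This is a contradiction; hence L is not regular.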